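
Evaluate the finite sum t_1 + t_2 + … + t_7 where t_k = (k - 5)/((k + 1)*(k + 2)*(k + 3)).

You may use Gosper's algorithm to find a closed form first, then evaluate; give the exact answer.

Σ = -7/30

Step 1: r(k) = (k - 4)*(k + 1)/((k - 5)*(k + 4)).
Take A(k)=k + 1, B(k)=k + 4, C(k)=k - 5.
Key eq: (k + 1)·f(k+1) = (k + 3)·f(k) + (k - 5).
deg f ≤ 2 (via 1,1,1).
Match coefficients ⇒ f(k) = -k*(k + 4).
So s_k = (B(k−1)f/C)·t_k = (-k*(k + 3)*(k + 4)/(k - 5))·t_k = k*(-k - 4)/((k + 1)*(k + 2)).
Check: Δs_k = (k - 5)/(k**3 + 6*k**2 + 11*k + 6). ✓
Evaluate s at k=8 and k=1: -16/15 and -5/6; difference -7/30.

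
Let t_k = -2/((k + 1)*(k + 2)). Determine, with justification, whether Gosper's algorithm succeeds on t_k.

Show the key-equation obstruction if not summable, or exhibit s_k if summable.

r(k) = (k + 1)/(k + 3) after simplifying.
A = k + 1, B = k + 3, C = 1.
Set up (k + 1)·f(k+1) − (k + 2)·f(k) − (1) = 0.
Bound: deg f ≤ 1.
Match coefficients ⇒ f(k) = k.
R(k) = B(k−1)·f(k)/C(k) = k*(k + 2); s_k = R·t_k = -2*k/(k + 1).
Δs = -2/(k**2 + 3*k + 2), as required.

Yes. s_k = -2*k/(k + 1).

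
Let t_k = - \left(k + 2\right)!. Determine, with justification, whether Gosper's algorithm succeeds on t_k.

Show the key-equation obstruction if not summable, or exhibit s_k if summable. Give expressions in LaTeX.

No — key equation has no polynomial f.

Step 1: r(k) = k + 3.
So A=k + 3 and B=1, with C=1.
Set up (k + 3)·f(k+1) − (1)·f(k) − (1) = 0.
deg f ≤ -1 (via 1,0,0).
Bound -1 < 0, so the key equation has no polynomial solution.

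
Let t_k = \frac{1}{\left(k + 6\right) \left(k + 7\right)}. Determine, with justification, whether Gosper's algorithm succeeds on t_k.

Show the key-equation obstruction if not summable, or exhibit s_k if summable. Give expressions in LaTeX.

Yes. s_k = \frac{k}{6 \left(k + 6\right)}.

Step 1: r(k) = (k + 6)/(k + 8).
Normal form (A,B,C) = (k + 6, k + 8, 1).
f must satisfy (k + 6)·f(k+1) − (k + 7)·f(k) = 1.
deg f ≤ 1 (via 1,1,0).
Match coefficients ⇒ f(k) = k/6.
So s_k = (B(k−1)f/C)·t_k = (k*(k + 7)/6)·t_k = k/(6*(k + 6)).
s_(k+1) − s_k = 1/(k**2 + 13*k + 42) = t_k.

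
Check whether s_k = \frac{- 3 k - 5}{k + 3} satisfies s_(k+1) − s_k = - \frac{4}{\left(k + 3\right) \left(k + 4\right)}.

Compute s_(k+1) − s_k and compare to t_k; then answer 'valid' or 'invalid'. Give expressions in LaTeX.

Valid: the claim telescopes to t_k.

s_(k+1) = (-3*k - 8)/(k + 4)
s_(k+1) − s_k = -4/(k**2 + 7*k + 12)
(s_(k+1) − s_k) − t_k = 0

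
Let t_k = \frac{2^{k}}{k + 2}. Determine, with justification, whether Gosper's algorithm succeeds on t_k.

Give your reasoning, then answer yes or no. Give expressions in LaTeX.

Step 1: r(k) = 2*(k + 2)/(k + 3).
Take A(k)=2*k + 4, B(k)=k + 3, C(k)=1.
f must satisfy (2*k + 4)·f(k+1) − (k + 2)·f(k) = 1.
Degrees (1,1,0) ⇒ d ≤ -1.
Negative degree bound (-1): no f exists, t_k not Gosper-summable.

No — t_k has no hypergeometric antidifference.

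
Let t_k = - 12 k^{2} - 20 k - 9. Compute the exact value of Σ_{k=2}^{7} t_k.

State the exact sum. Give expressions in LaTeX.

Σ = -2262

t_(k+1)/t_k = (12*k**2 + 44*k + 41)/(12*k**2 + 20*k + 9).
Normal form (A,B,C) = (1, 1, k**2 + 5*k/3 + 3/4).
Need (1)·f(k+1) − (1)·f(k) = k**2 + 5*k/3 + 3/4.
Degrees (0,0,2) ⇒ d ≤ 3.
Solve for f: f(k) = k*(2*k + 1)**2/12 (degree 3 ≤ 3).
R(k) = B(k−1)·f(k)/C(k) = k*(2*k + 1)**2/(12*k**2 + 20*k + 9); s_k = R·t_k = k*(-4*k**2 - 4*k - 1).
Verify: -12*k**2 - 20*k - 9 matches t_k.
Telescoping: Σ = s_(8) − s_(2) = -2312 − (-50) = -2262.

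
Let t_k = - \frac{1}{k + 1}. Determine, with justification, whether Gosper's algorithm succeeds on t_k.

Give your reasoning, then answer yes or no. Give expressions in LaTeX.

t_(k+1)/t_k = (k + 1)/(k + 2).
A = k + 1, B = k + 2, C = 1.
f must satisfy (k + 1)·f(k+1) − (k + 1)·f(k) = 1.
Bound: deg f ≤ 0.
Generic f = c0 gives residual -1; -1 = 0 cannot hold, so t_k is not Gosper-summable.

No; the coefficient equations for f are inconsistent.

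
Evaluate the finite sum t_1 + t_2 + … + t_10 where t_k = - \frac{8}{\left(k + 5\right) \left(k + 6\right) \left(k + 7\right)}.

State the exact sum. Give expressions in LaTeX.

Σ = -115/1428

t_(k+1)/t_k = (k + 5)/(k + 8).
A = k + 5, B = k + 8, C = 1.
Key eq: (k + 5)·f(k+1) = (k + 7)·f(k) + (1).
d = 2 from the (1,1,0) case.
Match coefficients ⇒ f(k) = k*(k + 11)/60.
So s_k = (B(k−1)f/C)·t_k = (k*(k + 7)*(k + 11)/60)·t_k = 2*k*(-k - 11)/(15*(k + 5)*(k + 6)).
s_(k+1) − s_k = -8/(k**3 + 18*k**2 + 107*k + 210) = t_k.
Sum = s_(11) − s_(1); s_(11) = -121/1020, s_(1) = -4/105 ⇒ -115/1428.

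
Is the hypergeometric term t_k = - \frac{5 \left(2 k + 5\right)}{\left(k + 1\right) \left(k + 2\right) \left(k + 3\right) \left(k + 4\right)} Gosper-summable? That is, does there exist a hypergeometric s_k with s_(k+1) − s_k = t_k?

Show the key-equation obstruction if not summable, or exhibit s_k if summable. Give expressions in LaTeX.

Yes. s_k = \frac{5 k \left(- k - 4\right)}{3 \left(k^{2} + 4 k + 3\right)}.

Compute t_(k+1)/t_k: get (k + 1)*(2*k + 7)/((k + 5)*(2*k + 5)).
So A=k + 1 and B=k + 5, with C=k + 5/2.
Solve (k + 1)·f(k+1) − (k + 4)·f(k) = k + 5/2.
Bound: deg f ≤ 3.
Match coefficients ⇒ f(k) = k*(k + 2)*(k + 4)/6.
Get s_k = R·t_k = 5*k*(-k - 4)/(3*(k**2 + 4*k + 3)) with R(k) = B(k−1)f(k)/C(k) = k*(k + 2)*(k + 4)**2/(3*(2*k + 5)).
Check: Δs_k = 5*(-2*k - 5)/(k**4 + 10*k**3 + 35*k**2 + 50*k + 24). ✓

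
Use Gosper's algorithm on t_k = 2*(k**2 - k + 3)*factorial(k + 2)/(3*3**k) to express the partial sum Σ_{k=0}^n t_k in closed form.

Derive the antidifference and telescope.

S(n) = 8 + 2*n*factorial(n + 3)/(3*3**n) - 2*factorial(n + 3)/(3*3**n)

Step 1: r(k) = (k + 3)*(-k + (k + 1)**2 + 2)/(3*(k**2 - k + 3)).
A = k/3 + 1, B = 1, C = k**2 - k + 3.
Solve (k/3 + 1)·f(k+1) − (1)·f(k) = k**2 - k + 3.
Bound: deg f ≤ 1.
Coefficient equations give f(k) = 3*(k - 2).
Get s_k = R·t_k = 2*(k - 2)*factorial(k + 2)/3**k with R(k) = B(k−1)f(k)/C(k) = 3*(k - 2)/(k**2 - k + 3).
Δs = 2*(k**2 - k + 3)*factorial(k + 2)/(3*3**k), as required.
Σ_(k=0)^n t_k = s_(n+1) − s_(0) = (2*3**(-n - 1)*(n - 1)*factorial(n + 3)) − (-8), i.e. 8 + 2*n*factorial(n + 3)/(3*3**n) - 2*factorial(n + 3)/(3*3**n).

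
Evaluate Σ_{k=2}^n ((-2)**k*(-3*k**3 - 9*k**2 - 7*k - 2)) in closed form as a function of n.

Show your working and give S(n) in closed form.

Compute t_(k+1)/t_k: get 2*(-3*k**3 - 18*k**2 - 34*k - 21)/(3*k**3 + 9*k**2 + 7*k + 2).
A = -2, B = 1, C = k**3 + 3*k**2 + 7*k/3 + 2/3.
Solve (-2)·f(k+1) − (1)·f(k) = k**3 + 3*k**2 + 7*k/3 + 2/3.
From deg A=0, deg B=0, deg C=3: d=3.
Solving with deg f ≤ 3: f(k) = -k*(k**2 + k - 1)/3.
Get s_k = R·t_k = (-2)**k*k*(k**2 + k - 1) with R(k) = B(k−1)f(k)/C(k) = -k*(k**2 + k - 1)/((k + 2)*(3*k**2 + 3*k + 1)).
Check: Δs_k = (-2)**k*(-3*k**3 - 9*k**2 - 7*k - 2). ✓
Evaluate: s_(n+1) = (-2)**(n + 1)*(n**3 + 4*n**2 + 4*n + 1); subtract s_(2) = 40 ⇒ S(n) = -2*(-2)**n*n**3 - 8*(-2)**n*n**2 - 8*(-2)**n*n - 2*(-2)**n - 40.

S(n) = -2*(-2)**n*n**3 - 8*(-2)**n*n**2 - 8*(-2)**n*n - 2*(-2)**n - 40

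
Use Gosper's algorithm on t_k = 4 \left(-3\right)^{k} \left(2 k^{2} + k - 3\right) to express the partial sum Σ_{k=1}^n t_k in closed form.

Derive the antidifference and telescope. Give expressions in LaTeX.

S(n) = 6 \left(-3\right)^{n} n^{2} + 6 \left(-3\right)^{n} n - 9 \left(-3\right)^{n} + 9

r(k) = 3*k*(-2*k - 5)/(2*k**2 + k - 3) after simplifying.
Normal form (A,B,C) = (-3, 1, k**2 + k/2 - 3/2).
f must satisfy (-3)·f(k+1) − (1)·f(k) = k**2 + k/2 - 3/2.
From deg A=0, deg B=0, deg C=2: d=2.
Solving with deg f ≤ 2: f(k) = -(2*k**2 - 2*k - 3)/8.
Then R = B(k−1)f/C = -(2*k**2 - 2*k - 3)/(4*(k - 1)*(2*k + 3)), so s_k = R(k)·t_k = (-3)**k*(-2*k**2 + 2*k + 3).
Verify: 4*(-3)**k*(2*k**2 + k - 3) matches t_k.
Σ_(k=1)^n t_k = s_(n+1) − s_(1) = ((-3)**(n + 1)*(-2*n**2 - 2*n + 3)) − (-9), i.e. 6*(-3)**n*n**2 + 6*(-3)**n*n - 9*(-3)**n + 9.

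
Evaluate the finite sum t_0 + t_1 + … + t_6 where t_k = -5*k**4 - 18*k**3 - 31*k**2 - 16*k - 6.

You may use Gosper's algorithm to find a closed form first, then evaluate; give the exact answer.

Ratio r(k) = (5*k**4 + 38*k**3 + 115*k**2 + 152*k + 76)/(5*k**4 + 18*k**3 + 31*k**2 + 16*k + 6).
Normal form (A,B,C) = (1, 1, k**4 + 18*k**3/5 + 31*k**2/5 + 16*k/5 + 6/5).
Key eq: (1)·f(k+1) = (1)·f(k) + (k**4 + 18*k**3/5 + 31*k**2/5 + 16*k/5 + 6/5).
Bound: deg f ≤ 5.
Solving with deg f ≤ 5: f(k) = k*(k**4 + 2*k**3 + 3*k**2 - 3*k + 3)/5.
Then R = B(k−1)f/C = k*(k**4 + 2*k**3 + 3*k**2 - 3*k + 3)/(5*k**4 + 18*k**3 + 31*k**2 + 16*k + 6), so s_k = R(k)·t_k = k*(-k**4 - 2*k**3 - 3*k**2 + 3*k - 3).
s_(k+1) − s_k = -5*k**4 - 18*k**3 - 31*k**2 - 16*k - 6 = t_k.
Σ_(k=0)^(6) t_k = s_(7) − s_(0) = -22512 − (0) = -22512.

Σ = -22512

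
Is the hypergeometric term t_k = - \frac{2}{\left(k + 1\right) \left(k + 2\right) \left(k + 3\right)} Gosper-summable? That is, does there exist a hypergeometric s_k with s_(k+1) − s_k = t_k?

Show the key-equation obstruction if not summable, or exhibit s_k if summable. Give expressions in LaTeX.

The ratio is (k + 1)/(k + 4).
Factor: A=k + 1; B=k + 4; C=1.
f must satisfy (k + 1)·f(k+1) − (k + 3)·f(k) = 1.
deg f ≤ 2 (via 1,1,0).
Solve for f: f(k) = k*(k + 3)/4 (degree 2 ≤ 2).
Then R = B(k−1)f/C = k*(k + 3)**2/4, so s_k = R(k)·t_k = k*(-k - 3)/(2*(k + 1)*(k + 2)).
Verify: -2/(k**3 + 6*k**2 + 11*k + 6) matches t_k.

Yes. s_k = \frac{k \left(- k - 3\right)}{2 \left(k + 1\right) \left(k + 2\right)}.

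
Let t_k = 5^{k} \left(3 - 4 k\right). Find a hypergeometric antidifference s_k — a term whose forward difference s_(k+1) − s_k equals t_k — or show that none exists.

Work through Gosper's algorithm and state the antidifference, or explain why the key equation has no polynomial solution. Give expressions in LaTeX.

s_k = 5^{k} \left(2 - k\right)

The ratio is 5*(4*k + 1)/(4*k - 3).
Take A(k)=5, B(k)=1, C(k)=k - 3/4.
Need (5)·f(k+1) − (1)·f(k) = k - 3/4.
deg f ≤ 1 (via 0,0,1).
Solve for f: f(k) = (k - 2)/4 (degree 1 ≤ 1).
Certificate R = B(k−1)f/C = (k - 2)/(4*k - 3) gives s_k = 5**k*(2 - k).
Check: Δs_k = 5**k*(3 - 4*k). ✓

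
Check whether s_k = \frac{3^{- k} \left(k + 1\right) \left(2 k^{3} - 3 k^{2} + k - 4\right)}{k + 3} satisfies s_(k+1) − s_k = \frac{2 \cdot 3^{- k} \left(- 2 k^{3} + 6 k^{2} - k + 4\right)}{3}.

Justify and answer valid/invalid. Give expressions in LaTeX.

s_(k+1) = (k + 2)*(k + 2*(k + 1)**3 - 3*(k + 1)**2 - 3)/(3*3**k*(k + 4))
s_(k+1) − s_k = 2*(-2*k**5 - 4*k**4 + 23*k**3 + 26*k**2 + 17*k + 12)/(3*3**k*(k**2 + 7*k + 12))
(s_(k+1) − s_k) − t_k = 2*(4*k**4 + 6*k**3 - 43*k**2 + k - 36)/(3*3**k*(k**2 + 7*k + 12))

Invalid: residual \frac{2 \cdot 3^{- k} \left(4 k^{4} + 6 k^{3} - 43 k^{2} + k - 36\right)}{3 \left(k^{2} + 7 k + 12\right)} ≠ 0.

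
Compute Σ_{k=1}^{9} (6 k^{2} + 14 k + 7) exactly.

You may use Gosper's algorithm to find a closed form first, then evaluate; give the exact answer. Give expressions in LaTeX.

Σ = 2403

Compute t_(k+1)/t_k: get (6*k**2 + 26*k + 27)/(6*k**2 + 14*k + 7).
Factor: A=1; B=1; C=k**2 + 7*k/3 + 7/6.
Need (1)·f(k+1) − (1)·f(k) = k**2 + 7*k/3 + 7/6.
deg f ≤ 3 (via 0,0,2).
Match coefficients ⇒ f(k) = k*(2*k**2 + 4*k + 1)/6.
Get s_k = R·t_k = k*(2*k**2 + 4*k + 1) with R(k) = B(k−1)f(k)/C(k) = k*(2*k**2 + 4*k + 1)/(6*k**2 + 14*k + 7).
Verify: 6*k**2 + 14*k + 7 matches t_k.
Telescoping: Σ = s_(10) − s_(1) = 2410 − (7) = 2403.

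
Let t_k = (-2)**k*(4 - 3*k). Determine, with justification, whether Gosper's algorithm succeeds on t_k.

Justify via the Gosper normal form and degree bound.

Ratio r(k) = 2*(1 - 3*k)/(3*k - 4).
Take A(k)=-2, B(k)=1, C(k)=k - 4/3.
Need (-2)·f(k+1) − (1)·f(k) = k - 4/3.
Bound: deg f ≤ 1.
Solving with deg f ≤ 1: f(k) = -(k - 2)/3.
Get s_k = R·t_k = (-2)**k*(k - 2) with R(k) = B(k−1)f(k)/C(k) = -(k - 2)/(3*k - 4).
s_(k+1) − s_k = (-2)**k*(4 - 3*k) = t_k.

Yes. s_k = (-2)**k*(k - 2).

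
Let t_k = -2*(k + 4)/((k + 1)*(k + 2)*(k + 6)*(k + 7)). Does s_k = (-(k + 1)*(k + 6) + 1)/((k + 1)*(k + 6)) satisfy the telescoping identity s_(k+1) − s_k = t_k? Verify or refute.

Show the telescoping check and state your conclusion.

s_(k+1) = (-(k + 2)*(k + 7) + 1)/((k + 2)*(k + 7))
s_(k+1) − s_k = 2*(-k - 4)/(k**4 + 16*k**3 + 83*k**2 + 152*k + 84)
(s_(k+1) − s_k) − t_k = 0

Valid — Δs_k = t_k.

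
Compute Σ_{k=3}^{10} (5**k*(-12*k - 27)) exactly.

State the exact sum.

t_(k+1)/t_k = 5*(4*k + 13)/(4*k + 9).
Factor: A=5; B=1; C=k + 9/4.
Key eq: (5)·f(k+1) = (1)·f(k) + (k + 9/4).
From deg A=0, deg B=0, deg C=1: d=1.
Match coefficients ⇒ f(k) = (k + 1)/4.
So s_k = (B(k−1)f/C)·t_k = ((k + 1)/(4*k + 9))·t_k = -3*5**k*(k + 1).
Δs = 5**k*(-12*k - 27), as required.
Evaluate s at k=11 and k=3: -1757812500 and -1500; difference -1757811000.

Σ = -1757811000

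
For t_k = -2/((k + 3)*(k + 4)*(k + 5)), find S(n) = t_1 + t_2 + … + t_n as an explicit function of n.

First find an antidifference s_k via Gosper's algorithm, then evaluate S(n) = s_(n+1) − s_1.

S(n) = n*(-n - 9)/(20*(n**2 + 9*n + 20))

The ratio is (k + 3)/(k + 6).
A = k + 3, B = k + 6, C = 1.
Set up (k + 3)·f(k+1) − (k + 5)·f(k) − (1) = 0.
From deg A=1, deg B=1, deg C=0: d=2.
Solve for f: f(k) = k*(k + 7)/24 (degree 2 ≤ 2).
So s_k = (B(k−1)f/C)·t_k = (k*(k + 5)*(k + 7)/24)·t_k = k*(-k - 7)/(12*(k + 3)*(k + 4)).
Δs = -2/(k**3 + 12*k**2 + 47*k + 60), as required.
Evaluate: s_(n+1) = (-n**2 - 9*n - 8)/(12*(n**2 + 9*n + 20)); subtract s_(1) = -1/30 ⇒ S(n) = n*(-n - 9)/(20*(n**2 + 9*n + 20)).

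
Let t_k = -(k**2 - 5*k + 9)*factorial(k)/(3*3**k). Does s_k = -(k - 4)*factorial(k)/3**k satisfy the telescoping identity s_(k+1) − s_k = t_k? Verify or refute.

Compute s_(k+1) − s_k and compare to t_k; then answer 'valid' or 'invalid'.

Valid — Δs_k = t_k.

s_(k+1) = -(k - 3)*factorial(k + 1)/(3*3**k)
s_(k+1) − s_k = -(k**2 - 5*k + 9)*factorial(k)/(3*3**k)
(s_(k+1) − s_k) − t_k = 0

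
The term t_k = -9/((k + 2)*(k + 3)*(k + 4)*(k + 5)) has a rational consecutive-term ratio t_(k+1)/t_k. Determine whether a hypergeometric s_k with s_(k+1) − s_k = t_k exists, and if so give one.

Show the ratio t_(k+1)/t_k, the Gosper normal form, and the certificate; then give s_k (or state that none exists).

s_k = k*(-k**2 - 9*k - 26)/(8*(k + 2)*(k + 3)*(k + 4))

Ratio r(k) = (k + 2)/(k + 6).
A = k + 2, B = k + 6, C = 1.
f must satisfy (k + 2)·f(k+1) − (k + 5)·f(k) = 1.
From deg A=1, deg B=1, deg C=0: d=3.
Solve for f: f(k) = k*(k**2 + 9*k + 26)/72 (degree 3 ≤ 3).
Certificate R = B(k−1)f/C = k*(k + 5)*(k**2 + 9*k + 26)/72 gives s_k = k*(-k**2 - 9*k - 26)/(8*(k + 2)*(k + 3)*(k + 4)).
Δs = -9/(k**4 + 14*k**3 + 71*k**2 + 154*k + 120), as required.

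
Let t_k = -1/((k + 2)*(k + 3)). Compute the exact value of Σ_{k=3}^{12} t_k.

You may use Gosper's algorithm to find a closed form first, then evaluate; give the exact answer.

Step 1: r(k) = (k + 2)/(k + 4).
A = k + 2, B = k + 4, C = 1.
Set up (k + 2)·f(k+1) − (k + 3)·f(k) − (1) = 0.
deg f ≤ 1 (via 1,1,0).
Solving with deg f ≤ 1: f(k) = k/2.
So s_k = (B(k−1)f/C)·t_k = (k*(k + 3)/2)·t_k = -k/(2*k + 4).
Verify: -1/(k**2 + 5*k + 6) matches t_k.
Evaluate s at k=13 and k=3: -13/30 and -3/10; difference -2/15.

Σ = -2/15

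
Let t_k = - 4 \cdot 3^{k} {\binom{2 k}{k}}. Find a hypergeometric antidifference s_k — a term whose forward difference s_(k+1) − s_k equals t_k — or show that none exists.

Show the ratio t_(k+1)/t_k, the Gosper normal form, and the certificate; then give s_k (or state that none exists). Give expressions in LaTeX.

The ratio is 6*(2*k + 1)/(k + 1).
Take A(k)=12*k + 6, B(k)=k + 1, C(k)=1.
Key eq: (12*k + 6)·f(k+1) = (k)·f(k) + (1).
From deg A=1, deg B=1, deg C=0: d=-1.
Negative degree bound (-1): no f exists, t_k not Gosper-summable.

none — t_k is not Gosper-summable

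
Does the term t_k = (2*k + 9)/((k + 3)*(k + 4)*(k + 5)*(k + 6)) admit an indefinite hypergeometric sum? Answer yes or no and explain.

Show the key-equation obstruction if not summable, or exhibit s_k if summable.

Yes. s_k = k*(k + 8)/(15*(k**2 + 8*k + 15)).

r(k) = (k + 3)*(2*k + 11)/((k + 7)*(2*k + 9)) after simplifying.
A = k + 3, B = k + 7, C = k + 9/2.
Set up (k + 3)·f(k+1) − (k + 6)·f(k) − (k + 9/2) = 0.
Degrees (1,1,1) ⇒ d ≤ 3.
Solving with deg f ≤ 3: f(k) = k*(k + 4)*(k + 8)/30.
Then R = B(k−1)f/C = k*(k + 4)*(k + 6)*(k + 8)/(15*(2*k + 9)), so s_k = R(k)·t_k = k*(k + 8)/(15*(k**2 + 8*k + 15)).
Verify: (2*k + 9)/(k**4 + 18*k**3 + 119*k**2 + 342*k + 360) matches t_k.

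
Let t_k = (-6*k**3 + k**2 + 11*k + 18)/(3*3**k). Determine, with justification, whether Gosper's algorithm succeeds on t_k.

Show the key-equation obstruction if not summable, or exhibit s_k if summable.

The ratio is (6*k**3 + 17*k**2 + 5*k - 24)/(3*(6*k**3 - k**2 - 11*k - 18)).
So A=1/3 and B=1, with C=k**3 - k**2/6 - 11*k/6 - 3.
Key eq: (1/3)·f(k+1) = (1)·f(k) + (k**3 - k**2/6 - 11*k/6 - 3).
d = 3 from the (0,0,3) case.
Solving with deg f ≤ 3: f(k) = -(3*k**3 + 4*k**2 + 3*k - 4)/2.
So s_k = (B(k−1)f/C)·t_k = (-3*(3*k**3 + 4*k**2 + 3*k - 4)/(6*k**3 - k**2 - 11*k - 18))·t_k = (3*k**3 + 4*k**2 + 3*k - 4)/3**k.
s_(k+1) − s_k = (-6*k**3 + k**2 + 11*k + 18)/(3*3**k) = t_k.

Yes. s_k = (3*k**3 + 4*k**2 + 3*k - 4)/3**k.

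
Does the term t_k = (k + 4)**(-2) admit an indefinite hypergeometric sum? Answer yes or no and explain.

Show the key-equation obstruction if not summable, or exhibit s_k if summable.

Compute t_(k+1)/t_k: get (k + 4)**2/(k + 5)**2.
Take A(k)=k**2 + 8*k + 16, B(k)=k**2 + 10*k + 25, C(k)=1.
f must satisfy (k**2 + 8*k + 16)·f(k+1) − (k**2 + 8*k + 16)·f(k) = 1.
deg f ≤ 0 (via 2,2,0).
f = c0 ⇒ A·f(k+1) − B(k−1)·f(k) − C = -1. The system {-1 = 0} is inconsistent; no antidifference.

No; the coefficient equations for f are inconsistent.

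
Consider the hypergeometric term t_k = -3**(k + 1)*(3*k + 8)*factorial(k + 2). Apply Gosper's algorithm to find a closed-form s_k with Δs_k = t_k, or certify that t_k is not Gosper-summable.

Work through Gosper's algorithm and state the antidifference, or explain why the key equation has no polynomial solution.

Compute t_(k+1)/t_k: get 3*(k + 3)*(3*k + 11)/(3*k + 8).
A = 3*k + 9, B = 1, C = k + 8/3.
f must satisfy (3*k + 9)·f(k+1) − (1)·f(k) = k + 8/3.
Degrees (1,0,1) ⇒ d ≤ 0.
Match coefficients ⇒ f(k) = 1/3.
So s_k = (B(k−1)f/C)·t_k = (1/(3*k + 8))·t_k = -3**(k + 1)*factorial(k + 2).
s_(k+1) − s_k = -3**(k + 1)*(3*k + 8)*factorial(k + 2) = t_k.

s_k = -3**(k + 1)*factorial(k + 2)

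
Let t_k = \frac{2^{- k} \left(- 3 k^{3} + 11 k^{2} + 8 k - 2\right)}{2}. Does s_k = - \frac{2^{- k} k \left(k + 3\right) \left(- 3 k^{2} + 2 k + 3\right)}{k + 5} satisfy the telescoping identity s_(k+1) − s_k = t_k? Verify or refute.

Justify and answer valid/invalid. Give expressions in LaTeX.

s_(k+1) = -(k + 1)*(k + 4)*(2*k - 3*(k + 1)**2 + 5)/(2*2**k*(k + 6))
s_(k+1) − s_k = (-3*k**5 - 16*k**4 + 59*k**3 + 282*k**2 + 130*k - 40)/(2*2**k*(k**2 + 11*k + 30))
(s_(k+1) − s_k) − t_k = (3*k**4 + 10*k**3 - 67*k**2 - 44*k + 10)/(2**k*(k**2 + 11*k + 30))

Invalid: residual \frac{2^{- k} \left(3 k^{4} + 10 k^{3} - 67 k^{2} - 44 k + 10\right)}{k^{2} + 11 k + 30} ≠ 0.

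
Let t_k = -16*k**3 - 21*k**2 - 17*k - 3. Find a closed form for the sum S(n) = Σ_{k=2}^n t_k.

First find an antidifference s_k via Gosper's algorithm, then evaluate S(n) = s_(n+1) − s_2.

The ratio is (16*k**3 + 69*k**2 + 107*k + 57)/(16*k**3 + 21*k**2 + 17*k + 3).
So A=1 and B=1, with C=k**3 + 21*k**2/16 + 17*k/16 + 3/16.
Set up (1)·f(k+1) − (1)·f(k) − (k**3 + 21*k**2/16 + 17*k/16 + 3/16) = 0.
deg f ≤ 4 (via 0,0,3).
Solve for f: f(k) = k*(4*k**3 - k**2 + 2*k - 2)/16 (degree 4 ≤ 4).
Get s_k = R·t_k = k*(-4*k**3 + k**2 - 2*k + 2) with R(k) = B(k−1)f(k)/C(k) = k*(4*k**3 - k**2 + 2*k - 2)/(16*k**3 + 21*k**2 + 17*k + 3).
Verify: -16*k**3 - 21*k**2 - 17*k - 3 matches t_k.
s_(n+1) = -4*n**4 - 15*n**3 - 23*n**2 - 15*n - 3 and s_(2) = -60, so S(n) = -4*n**4 - 15*n**3 - 23*n**2 - 15*n + 57.

S(n) = -4*n**4 - 15*n**3 - 23*n**2 - 15*n + 57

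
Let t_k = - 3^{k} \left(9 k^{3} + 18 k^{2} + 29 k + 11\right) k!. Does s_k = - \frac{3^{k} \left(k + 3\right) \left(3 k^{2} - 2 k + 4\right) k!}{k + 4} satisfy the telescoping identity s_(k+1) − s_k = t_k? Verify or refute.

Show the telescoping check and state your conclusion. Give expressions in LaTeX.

Invalid: residual \frac{3^{k} \left(9 k^{4} + 54 k^{3} + 98 k^{2} + 129 k + 40\right) k!}{\left(k + 4\right) \left(k + 5\right)} ≠ 0.

s_(k+1) = -3**(k + 1)*(k + 4)*(3*k**2 + 4*k + 5)*factorial(k + 1)/(k + 5)
s_(k+1) − s_k = -3**k*(9*k**5 + 90*k**4 + 317*k**3 + 534*k**2 + 550*k + 180)*factorial(k)/((k + 4)*(k + 5))
(s_(k+1) − s_k) − t_k = 3**k*(9*k**4 + 54*k**3 + 98*k**2 + 129*k + 40)*factorial(k)/((k + 4)*(k + 5))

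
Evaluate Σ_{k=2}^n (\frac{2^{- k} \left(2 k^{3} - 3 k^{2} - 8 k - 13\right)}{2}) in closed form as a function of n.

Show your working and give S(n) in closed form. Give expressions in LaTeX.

Step 1: r(k) = (2*k**3 + 3*k**2 - 8*k - 22)/(2*(2*k**3 - 3*k**2 - 8*k - 13)).
A = 1/2, B = 1, C = k**3 - 3*k**2/2 - 4*k - 13/2.
Set up (1/2)·f(k+1) − (1)·f(k) − (k**3 - 3*k**2/2 - 4*k - 13/2) = 0.
d = 3 from the (0,0,3) case.
Solve for f: f(k) = -2*k**3 - 3*k**2 - 4*k + 4 (degree 3 ≤ 3).
So s_k = (B(k−1)f/C)·t_k = (-2*(2*k**3 + 3*k**2 + 4*k - 4)/(2*k**3 - 3*k**2 - 8*k - 13))·t_k = (-2*k**3 - 3*k**2 - 4*k + 4)/2**k.
Check: Δs_k = (2*k**3 - 3*k**2 - 8*k - 13)/(2*2**k). ✓
s_(n+1) = 2**(-n - 1)*(-2*n**3 - 9*n**2 - 16*n - 5) and s_(2) = -8, so S(n) = 2**(-n - 1)*(2**(n + 4) - 2*n**3 - 9*n**2 - 16*n - 5).

S(n) = 2^{- n - 1} \left(2^{n + 4} - 2 n^{3} - 9 n^{2} - 16 n - 5\right)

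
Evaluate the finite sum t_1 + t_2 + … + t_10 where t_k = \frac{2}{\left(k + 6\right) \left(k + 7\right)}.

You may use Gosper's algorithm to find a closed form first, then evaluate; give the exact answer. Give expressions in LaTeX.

Σ = 20/119

Step 1: r(k) = (k + 6)/(k + 8).
Factor: A=k + 6; B=k + 8; C=1.
f must satisfy (k + 6)·f(k+1) − (k + 7)·f(k) = 1.
d = 1 from the (1,1,0) case.
Coefficient equations give f(k) = k/6.
Then R = B(k−1)f/C = k*(k + 7)/6, so s_k = R(k)·t_k = k/(3*(k + 6)).
Δs = 2/(k**2 + 13*k + 42), as required.
Sum = s_(11) − s_(1); s_(11) = 11/51, s_(1) = 1/21 ⇒ 20/119.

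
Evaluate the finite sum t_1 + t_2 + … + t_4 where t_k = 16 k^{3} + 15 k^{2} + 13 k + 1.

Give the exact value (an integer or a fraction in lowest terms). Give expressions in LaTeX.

Σ = 2184

Step 1: r(k) = (16*k**3 + 63*k**2 + 91*k + 45)/(16*k**3 + 15*k**2 + 13*k + 1).
Normal form (A,B,C) = (1, 1, k**3 + 15*k**2/16 + 13*k/16 + 1/16).
Solve (1)·f(k+1) − (1)·f(k) = k**3 + 15*k**2/16 + 13*k/16 + 1/16.
d = 4 from the (0,0,3) case.
Solve for f: f(k) = k*(4*k**3 - 3*k**2 + 3*k - 3)/16 (degree 4 ≤ 4).
So s_k = (B(k−1)f/C)·t_k = (k*(4*k**3 - 3*k**2 + 3*k - 3)/(16*k**3 + 15*k**2 + 13*k + 1))·t_k = k*(4*k**3 - 3*k**2 + 3*k - 3).
Verify: 16*k**3 + 15*k**2 + 13*k + 1 matches t_k.
Sum = s_(5) − s_(1); s_(5) = 2185, s_(1) = 1 ⇒ 2184.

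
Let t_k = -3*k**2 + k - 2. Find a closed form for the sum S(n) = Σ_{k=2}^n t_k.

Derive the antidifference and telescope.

r(k) = (-k + 3*(k + 1)**2 + 1)/(3*k**2 - k + 2) after simplifying.
So A=1 and B=1, with C=k**2 - k/3 + 2/3.
Key eq: (1)·f(k+1) = (1)·f(k) + (k**2 - k/3 + 2/3).
d = 3 from the (0,0,2) case.
A polynomial solution: f(k) = k*(k**2 - 2*k + 3)/3.
Then R = B(k−1)f/C = k*(k**2 - 2*k + 3)/(3*k**2 - k + 2), so s_k = R(k)·t_k = k*(-k**2 + 2*k - 3).
s_(k+1) − s_k = -3*k**2 + k - 2 = t_k.
Σ_(k=2)^n t_k = s_(n+1) − s_(2) = (-n**3 - n**2 - 2*n - 2) − (-6), i.e. -n**3 - n**2 - 2*n + 4.

S(n) = -n**3 - n**2 - 2*n + 4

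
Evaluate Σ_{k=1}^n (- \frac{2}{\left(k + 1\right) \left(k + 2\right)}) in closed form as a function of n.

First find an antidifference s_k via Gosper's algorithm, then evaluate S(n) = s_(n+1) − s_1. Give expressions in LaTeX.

S(n) = - \frac{n}{n + 2}

r(k) = (k + 1)/(k + 3) after simplifying.
Factor: A=k + 1; B=k + 3; C=1.
Set up (k + 1)·f(k+1) − (k + 2)·f(k) − (1) = 0.
Degrees (1,1,0) ⇒ d ≤ 1.
Match coefficients ⇒ f(k) = k.
R(k) = B(k−1)·f(k)/C(k) = k*(k + 2); s_k = R·t_k = -2*k/(k + 1).
Verify: -2/(k**2 + 3*k + 2) matches t_k.
Evaluate: s_(n+1) = 2*(-n - 1)/(n + 2); subtract s_(1) = -1 ⇒ S(n) = -n/(n + 2).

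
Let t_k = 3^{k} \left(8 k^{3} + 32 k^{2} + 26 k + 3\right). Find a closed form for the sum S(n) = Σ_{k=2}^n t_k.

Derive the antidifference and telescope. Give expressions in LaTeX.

Ratio r(k) = 3*(8*k**3 + 56*k**2 + 114*k + 69)/(8*k**3 + 32*k**2 + 26*k + 3).
Normal form (A,B,C) = (3, 1, k**3 + 4*k**2 + 13*k/4 + 3/8).
Need (3)·f(k+1) − (1)·f(k) = k**3 + 4*k**2 + 13*k/4 + 3/8.
d = 3 from the (0,0,3) case.
Coefficient equations give f(k) = (k - 1)*(4*k**2 + 2*k + 3)/8.
Get s_k = R·t_k = 3**k*(4*k**3 - 2*k**2 + k - 3) with R(k) = B(k−1)f(k)/C(k) = (k - 1)*(4*k**2 + 2*k + 3)/(8*k**3 + 32*k**2 + 26*k + 3).
s_(k+1) − s_k = 3**k*(8*k**3 + 32*k**2 + 26*k + 3) = t_k.
Evaluate: s_(n+1) = 3**(n + 1)*n*(4*n**2 + 10*n + 9); subtract s_(2) = 207 ⇒ S(n) = 12*3**n*n**3 + 30*3**n*n**2 + 27*3**n*n - 207.

S(n) = 12 \cdot 3^{n} n^{3} + 30 \cdot 3^{n} n^{2} + 27 \cdot 3^{n} n - 207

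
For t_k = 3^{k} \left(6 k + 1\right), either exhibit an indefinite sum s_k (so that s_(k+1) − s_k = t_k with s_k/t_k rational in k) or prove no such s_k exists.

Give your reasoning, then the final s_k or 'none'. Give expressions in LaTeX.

t_(k+1)/t_k = 3*(6*k + 7)/(6*k + 1).
A = 3, B = 1, C = k + 1/6.
Need (3)·f(k+1) − (1)·f(k) = k + 1/6.
deg f ≤ 1 (via 0,0,1).
Coefficient equations give f(k) = (3*k - 4)/6.
Then R = B(k−1)f/C = (3*k - 4)/(6*k + 1), so s_k = R(k)·t_k = 3**k*(3*k - 4).
Check: Δs_k = 3**k*(6*k + 1). ✓

s_k = 3^{k} \left(3 k - 4\right)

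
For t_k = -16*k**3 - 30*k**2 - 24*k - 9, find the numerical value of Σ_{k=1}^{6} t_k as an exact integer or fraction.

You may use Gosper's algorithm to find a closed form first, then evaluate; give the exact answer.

Σ = -10344

Step 1: r(k) = (16*k**3 + 78*k**2 + 132*k + 79)/(16*k**3 + 30*k**2 + 24*k + 9).
Factor: A=1; B=1; C=k**3 + 15*k**2/8 + 3*k/2 + 9/16.
Key eq: (1)·f(k+1) = (1)·f(k) + (k**3 + 15*k**2/8 + 3*k/2 + 9/16).
From deg A=0, deg B=0, deg C=3: d=4.
Match coefficients ⇒ f(k) = k*(4*k**3 + 2*k**2 + k + 2)/16.
Then R = B(k−1)f/C = k*(4*k**3 + 2*k**2 + k + 2)/(16*k**3 + 30*k**2 + 24*k + 9), so s_k = R(k)·t_k = k*(-4*k**3 - 2*k**2 - k - 2).
Δs = -16*k**3 - 30*k**2 - 24*k - 9, as required.
Telescoping: Σ = s_(7) − s_(1) = -10353 − (-9) = -10344.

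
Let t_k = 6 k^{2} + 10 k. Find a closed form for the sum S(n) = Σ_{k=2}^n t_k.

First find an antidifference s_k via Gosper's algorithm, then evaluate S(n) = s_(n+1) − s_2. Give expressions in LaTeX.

Compute t_(k+1)/t_k: get (3*k**2 + 11*k + 8)/(k*(3*k + 5)).
Factor: A=1; B=1; C=k**2 + 5*k/3.
f must satisfy (1)·f(k+1) − (1)·f(k) = k**2 + 5*k/3.
Degrees (0,0,2) ⇒ d ≤ 3.
Solving with deg f ≤ 3: f(k) = k*(k - 1)*(k + 2)/3.
R(k) = B(k−1)·f(k)/C(k) = (k - 1)*(k + 2)/(3*k + 5); s_k = R·t_k = 2*k*(k**2 + k - 2).
Check: Δs_k = 2*k*(3*k + 5). ✓
Evaluate: s_(n+1) = 2*n*(n**2 + 4*n + 3); subtract s_(2) = 16 ⇒ S(n) = 2*n**3 + 8*n**2 + 6*n - 16.

S(n) = 2 n^{3} + 8 n^{2} + 6 n - 16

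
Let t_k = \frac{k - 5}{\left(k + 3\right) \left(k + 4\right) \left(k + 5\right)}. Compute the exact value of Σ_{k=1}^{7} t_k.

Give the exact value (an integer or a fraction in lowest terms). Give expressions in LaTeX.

Σ = -7/132

r(k) = (k - 4)*(k + 3)/((k - 5)*(k + 6)) after simplifying.
Factor: A=k + 3; B=k + 6; C=k - 5.
Set up (k + 3)·f(k+1) − (k + 5)·f(k) − (k - 5) = 0.
From deg A=1, deg B=1, deg C=1: d=2.
Coefficient equations give f(k) = -k*(k + 19)/12.
Then R = B(k−1)f/C = -k*(k + 5)*(k + 19)/(12*(k - 5)), so s_k = R(k)·t_k = k*(-k - 19)/(12*(k + 3)*(k + 4)).
Check: Δs_k = (k - 5)/(k**3 + 12*k**2 + 47*k + 60). ✓
Evaluate s at k=8 and k=1: -3/22 and -1/12; difference -7/132.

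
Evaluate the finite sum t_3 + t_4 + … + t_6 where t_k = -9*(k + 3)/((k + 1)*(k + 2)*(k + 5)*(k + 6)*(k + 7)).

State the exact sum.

Σ = -5/624

The ratio is (k + 1)*(k + 4)*(k + 5)/((k + 3)**2*(k + 8)).
Factor: A=k + 1; B=k + 8; C=k**3 + 10*k**2 + 33*k + 36.
Need (k + 1)·f(k+1) − (k + 7)·f(k) = k**3 + 10*k**2 + 33*k + 36.
Bound: deg f ≤ 6.
Match coefficients ⇒ f(k) = k*(k + 2)*(k + 3)*(k + 4)*(k**2 + 12*k + 41)/90.
Get s_k = R·t_k = k*(-k**2 - 12*k - 41)/(10*(k**3 + 12*k**2 + 41*k + 30)) with R(k) = B(k−1)f(k)/C(k) = k*(k + 2)*(k + 7)*(k**2 + 12*k + 41)/(90*(k + 3)).
Check: Δs_k = 9*(-k - 3)/(k**5 + 21*k**4 + 163*k**3 + 567*k**2 + 844*k + 420). ✓
Σ_(k=3)^(6) t_k = s_(7) − s_(3) = -203/2080 − (-43/480) = -5/624.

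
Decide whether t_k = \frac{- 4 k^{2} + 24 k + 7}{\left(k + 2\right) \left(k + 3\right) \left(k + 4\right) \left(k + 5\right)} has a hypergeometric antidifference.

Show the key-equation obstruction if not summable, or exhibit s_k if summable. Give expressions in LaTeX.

The ratio is (4*k**3 - 8*k**2 - 59*k - 54)/(4*k**3 - 151*k - 42).
Normal form (A,B,C) = (k + 2, k + 6, k**2 - 6*k - 7/4).
Solve (k + 2)·f(k+1) − (k + 5)·f(k) = k**2 - 6*k - 7/4.
Bound: deg f ≤ 3.
Solve for f: f(k) = -k*(k**2 + 105*k - 22)/96 (degree 3 ≤ 3).
Get s_k = R·t_k = k*(k**2 + 105*k - 22)/(24*(k + 2)*(k + 3)*(k + 4)) with R(k) = B(k−1)f(k)/C(k) = -k*(k + 5)*(k**2 + 105*k - 22)/(24*(4*k**2 - 24*k - 7)).
Verify: (-4*k**2 + 24*k + 7)/(k**4 + 14*k**3 + 71*k**2 + 154*k + 120) matches t_k.

Yes. s_k = \frac{k \left(k^{2} + 105 k - 22\right)}{24 \left(k + 2\right) \left(k + 3\right) \left(k + 4\right)}.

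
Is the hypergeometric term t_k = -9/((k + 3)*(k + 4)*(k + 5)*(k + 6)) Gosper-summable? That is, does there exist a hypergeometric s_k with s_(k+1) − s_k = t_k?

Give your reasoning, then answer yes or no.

Yes. s_k = k*(-k**2 - 12*k - 47)/(20*(k + 3)*(k + 4)*(k + 5)).

Compute t_(k+1)/t_k: get (k + 3)/(k + 7).
A = k + 3, B = k + 7, C = 1.
Solve (k + 3)·f(k+1) − (k + 6)·f(k) = 1.
Degrees (1,1,0) ⇒ d ≤ 3.
Match coefficients ⇒ f(k) = k*(k**2 + 12*k + 47)/180.
R(k) = B(k−1)·f(k)/C(k) = k*(k + 6)*(k**2 + 12*k + 47)/180; s_k = R·t_k = k*(-k**2 - 12*k - 47)/(20*(k + 3)*(k + 4)*(k + 5)).
Check: Δs_k = -9/(k**4 + 18*k**3 + 119*k**2 + 342*k + 360). ✓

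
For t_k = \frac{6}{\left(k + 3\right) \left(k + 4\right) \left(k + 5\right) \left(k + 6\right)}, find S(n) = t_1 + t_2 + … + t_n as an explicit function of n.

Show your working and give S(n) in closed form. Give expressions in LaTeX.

Ratio r(k) = (k + 3)/(k + 7).
So A=k + 3 and B=k + 7, with C=1.
Set up (k + 3)·f(k+1) − (k + 6)·f(k) − (1) = 0.
deg f ≤ 3 (via 1,1,0).
Solving with deg f ≤ 3: f(k) = k*(k**2 + 12*k + 47)/180.
Then R = B(k−1)f/C = k*(k + 6)*(k**2 + 12*k + 47)/180, so s_k = R(k)·t_k = k*(k**2 + 12*k + 47)/(30*(k + 3)*(k + 4)*(k + 5)).
Check: Δs_k = 6/(k**4 + 18*k**3 + 119*k**2 + 342*k + 360). ✓
s_(n+1) = (n**3 + 15*n**2 + 74*n + 60)/(30*(n**3 + 15*n**2 + 74*n + 120)) and s_(1) = 1/60, so S(n) = n*(n**2 + 15*n + 74)/(60*(n**3 + 15*n**2 + 74*n + 120)).

S(n) = \frac{n \left(n^{2} + 15 n + 74\right)}{60 \left(n^{3} + 15 n^{2} + 74 n + 120\right)}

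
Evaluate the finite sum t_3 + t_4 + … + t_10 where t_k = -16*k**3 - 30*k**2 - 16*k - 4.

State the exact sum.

t_(k+1)/t_k = (8*k**3 + 39*k**2 + 62*k + 33)/(8*k**3 + 15*k**2 + 8*k + 2).
A = 1, B = 1, C = k**3 + 15*k**2/8 + k + 1/4.
Need (1)·f(k+1) − (1)·f(k) = k**3 + 15*k**2/8 + k + 1/4.
From deg A=0, deg B=0, deg C=3: d=4.
Coefficient equations give f(k) = k*(4*k**3 + 2*k**2 - 3*k + 1)/16.
Certificate R = B(k−1)f/C = k*(4*k**3 + 2*k**2 - 3*k + 1)/(2*(8*k**3 + 15*k**2 + 8*k + 2)) gives s_k = k*(-4*k**3 - 2*k**2 + 3*k - 1).
Δs = -16*k**3 - 30*k**2 - 16*k - 4, as required.
Evaluate s at k=11 and k=3: -60874 and -354; difference -60520.

Σ = -60520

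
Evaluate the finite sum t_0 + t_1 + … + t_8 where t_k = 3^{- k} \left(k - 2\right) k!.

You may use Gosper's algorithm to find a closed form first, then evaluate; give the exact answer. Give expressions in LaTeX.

t_(k+1)/t_k = (k**2 - 1)/(3*(k - 2)).
Factor: A=k/3 + 1/3; B=1; C=k - 2.
Need (k/3 + 1/3)·f(k+1) − (1)·f(k) = k - 2.
From deg A=1, deg B=0, deg C=1: d=0.
Match coefficients ⇒ f(k) = 3.
Then R = B(k−1)f/C = 3/(k - 2), so s_k = R(k)·t_k = 3**(1 - k)*factorial(k).
Check: Δs_k = (k - 2)*factorial(k)/3**k. ✓
Telescoping: Σ = s_(9) − s_(0) = 4480/81 − (3) = 4237/81.

Σ = 4237/81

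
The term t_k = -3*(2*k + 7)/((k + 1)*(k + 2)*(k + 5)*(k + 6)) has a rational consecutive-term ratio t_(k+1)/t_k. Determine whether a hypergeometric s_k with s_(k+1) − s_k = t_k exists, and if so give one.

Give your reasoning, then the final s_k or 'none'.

The ratio is (k + 1)*(k + 5)*(2*k + 9)/((k + 3)*(k + 7)*(2*k + 7)).
Normal form (A,B,C) = (k + 1, k + 7, k**3 + 21*k**2/2 + 73*k/2 + 42).
f must satisfy (k + 1)·f(k+1) − (k + 6)·f(k) = k**3 + 21*k**2/2 + 73*k/2 + 42.
d = 5 from the (1,1,3) case.
Coefficient equations give f(k) = k*(k + 2)*(k + 3)*(k + 4)*(k + 6)/10.
Get s_k = R·t_k = 3*k*(-k - 6)/(5*(k**2 + 6*k + 5)) with R(k) = B(k−1)f(k)/C(k) = k*(k + 2)*(k + 6)**2/(5*(2*k + 7)).
Verify: 3*(-2*k - 7)/(k**4 + 14*k**3 + 65*k**2 + 112*k + 60) matches t_k.

s_k = 3*k*(-k - 6)/(5*(k**2 + 6*k + 5))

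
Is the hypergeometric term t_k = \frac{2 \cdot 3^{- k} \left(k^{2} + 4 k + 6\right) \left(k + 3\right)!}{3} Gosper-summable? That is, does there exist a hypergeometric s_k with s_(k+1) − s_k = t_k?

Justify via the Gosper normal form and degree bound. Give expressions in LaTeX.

Step 1: r(k) = (k + 4)*(4*k + (k + 1)**2 + 10)/(3*(k**2 + 4*k + 6)).
So A=k/3 + 4/3 and B=1, with C=k**2 + 4*k + 6.
Need (k/3 + 4/3)·f(k+1) − (1)·f(k) = k**2 + 4*k + 6.
d = 1 from the (1,0,2) case.
Solving with deg f ≤ 1: f(k) = 3*(k + 2).
R(k) = B(k−1)·f(k)/C(k) = 3*(k + 2)/(k**2 + 4*k + 6); s_k = R·t_k = 2*(k + 2)*factorial(k + 3)/3**k.
Check: Δs_k = 2*(k**2 + 4*k + 6)*factorial(k + 3)/(3*3**k). ✓

Yes. s_k = 2 \cdot 3^{- k} \left(k + 2\right) \left(k + 3\right)!.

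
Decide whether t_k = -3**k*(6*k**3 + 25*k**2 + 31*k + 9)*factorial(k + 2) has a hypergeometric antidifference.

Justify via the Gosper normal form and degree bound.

t_(k+1)/t_k = 3*(6*k**4 + 61*k**3 + 228*k**2 + 368*k + 213)/(6*k**3 + 25*k**2 + 31*k + 9).
So A=3*k + 9 and B=1, with C=k**3 + 25*k**2/6 + 31*k/6 + 3/2.
Need (3*k + 9)·f(k+1) − (1)·f(k) = k**3 + 25*k**2/6 + 31*k/6 + 3/2.
Degrees (1,0,3) ⇒ d ≤ 2.
Match coefficients ⇒ f(k) = k*(2*k - 1)/6.
Then R = B(k−1)f/C = k*(2*k - 1)/(6*k**3 + 25*k**2 + 31*k + 9), so s_k = R(k)·t_k = -3**k*k*(2*k - 1)*factorial(k + 2).
Check: Δs_k = -3**k*(6*k**3 + 25*k**2 + 31*k + 9)*factorial(k + 2). ✓

Yes. s_k = -3**k*k*(2*k - 1)*factorial(k + 2).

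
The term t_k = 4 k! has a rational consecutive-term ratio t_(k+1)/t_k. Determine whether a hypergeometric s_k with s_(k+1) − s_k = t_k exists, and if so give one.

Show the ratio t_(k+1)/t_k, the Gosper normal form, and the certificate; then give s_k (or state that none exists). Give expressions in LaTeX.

not Gosper-summable; s_k does not exist

Ratio r(k) = k + 1.
Gosper form: A/B · C(k+1)/C(k) with A=k + 1, B=1, C=1.
Solve (k + 1)·f(k+1) − (1)·f(k) = 1.
d = -1 from the (1,0,0) case.
Bound -1 < 0, so the key equation has no polynomial solution.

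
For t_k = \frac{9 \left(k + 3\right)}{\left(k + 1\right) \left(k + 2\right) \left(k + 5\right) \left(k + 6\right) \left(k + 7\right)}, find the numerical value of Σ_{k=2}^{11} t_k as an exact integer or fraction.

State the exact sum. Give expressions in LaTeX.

Compute t_(k+1)/t_k: get (k + 1)*(k + 4)*(k + 5)/((k + 3)**2*(k + 8)).
Gosper form: A/B · C(k+1)/C(k) with A=k + 1, B=k + 8, C=k**3 + 10*k**2 + 33*k + 36.
Set up (k + 1)·f(k+1) − (k + 7)·f(k) − (k**3 + 10*k**2 + 33*k + 36) = 0.
Bound: deg f ≤ 6.
A polynomial solution: f(k) = k*(k + 2)*(k + 3)*(k + 4)*(k**2 + 12*k + 41)/90.
So s_k = (B(k−1)f/C)·t_k = (k*(k + 2)*(k + 7)*(k**2 + 12*k + 41)/(90*(k + 3)))·t_k = k*(k**2 + 12*k + 41)/(10*(k**3 + 12*k**2 + 41*k + 30)).
Verify: 9*(k + 3)/(k**5 + 21*k**4 + 163*k**3 + 567*k**2 + 844*k + 420) matches t_k.
Sum = s_(12) − s_(2); s_(12) = 329/3315, s_(2) = 23/280 ⇒ 635/37128.

Σ = 635/37128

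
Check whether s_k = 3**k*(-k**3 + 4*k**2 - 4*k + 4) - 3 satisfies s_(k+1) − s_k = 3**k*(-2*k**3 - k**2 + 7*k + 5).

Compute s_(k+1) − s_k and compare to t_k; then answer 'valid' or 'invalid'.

Valid: the claim telescopes to t_k.

s_(k+1) = 3*3**k*(-4*k - (k + 1)**3 + 4*(k + 1)**2) - 3
s_(k+1) − s_k = 3**k*(-2*k**3 - k**2 + 7*k + 5)
(s_(k+1) − s_k) − t_k = 0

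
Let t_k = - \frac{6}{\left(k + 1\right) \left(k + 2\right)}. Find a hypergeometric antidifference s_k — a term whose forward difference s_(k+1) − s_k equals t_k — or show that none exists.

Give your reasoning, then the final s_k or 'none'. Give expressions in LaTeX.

Compute t_(k+1)/t_k: get (k + 1)/(k + 3).
Take A(k)=k + 1, B(k)=k + 3, C(k)=1.
f must satisfy (k + 1)·f(k+1) − (k + 2)·f(k) = 1.
Degrees (1,1,0) ⇒ d ≤ 1.
Match coefficients ⇒ f(k) = k.
Get s_k = R·t_k = -6*k/(k + 1) with R(k) = B(k−1)f(k)/C(k) = k*(k + 2).
Verify: -6/(k**2 + 3*k + 2) matches t_k.

s_k = - \frac{6 k}{k + 1}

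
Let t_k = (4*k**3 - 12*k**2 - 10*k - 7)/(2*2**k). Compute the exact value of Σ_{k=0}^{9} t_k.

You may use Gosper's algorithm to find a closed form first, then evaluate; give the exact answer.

r(k) = (4*k**3 - 22*k - 25)/(2*(4*k**3 - 12*k**2 - 10*k - 7)) after simplifying.
A = 1/2, B = 1, C = k**3 - 3*k**2 - 5*k/2 - 7/4.
Key eq: (1/2)·f(k+1) = (1)·f(k) + (k**3 - 3*k**2 - 5*k/2 - 7/4).
Bound: deg f ≤ 3.
Match coefficients ⇒ f(k) = -(4*k**3 + 2*k - 1)/2.
So s_k = (B(k−1)f/C)·t_k = (-2*(4*k**3 + 2*k - 1)/(4*k**3 - 12*k**2 - 10*k - 7))·t_k = (-4*k**3 - 2*k + 1)/2**k.
s_(k+1) − s_k = (4*k**3 - 12*k**2 - 10*k - 7)/(2*2**k) = t_k.
Evaluate s at k=10 and k=0: -4019/1024 and 1; difference -5043/1024.

Σ = -5043/1024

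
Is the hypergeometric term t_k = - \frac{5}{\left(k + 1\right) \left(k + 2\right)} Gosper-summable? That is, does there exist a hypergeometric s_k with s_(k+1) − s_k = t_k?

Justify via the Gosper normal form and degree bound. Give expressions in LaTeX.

t_(k+1)/t_k = (k + 1)/(k + 3).
So A=k + 1 and B=k + 3, with C=1.
Key eq: (k + 1)·f(k+1) = (k + 2)·f(k) + (1).
deg f ≤ 1 (via 1,1,0).
Coefficient equations give f(k) = k.
So s_k = (B(k−1)f/C)·t_k = (k*(k + 2))·t_k = -5*k/(k + 1).
Verify: -5/(k**2 + 3*k + 2) matches t_k.

Yes. s_k = - \frac{5 k}{k + 1}.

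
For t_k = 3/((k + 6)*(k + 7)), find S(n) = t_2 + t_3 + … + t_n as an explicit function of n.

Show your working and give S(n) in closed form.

Compute t_(k+1)/t_k: get (k + 6)/(k + 8).
Take A(k)=k + 6, B(k)=k + 8, C(k)=1.
Solve (k + 6)·f(k+1) − (k + 7)·f(k) = 1.
deg f ≤ 1 (via 1,1,0).
Solving with deg f ≤ 1: f(k) = k/6.
R(k) = B(k−1)·f(k)/C(k) = k*(k + 7)/6; s_k = R·t_k = k/(2*(k + 6)).
Check: Δs_k = 3/(k**2 + 13*k + 42). ✓
Σ_(k=2)^n t_k = s_(n+1) − s_(2) = ((n + 1)/(2*(n + 7))) − (1/8), i.e. 3*(n - 1)/(8*(n + 7)).

S(n) = 3*(n - 1)/(8*(n + 7))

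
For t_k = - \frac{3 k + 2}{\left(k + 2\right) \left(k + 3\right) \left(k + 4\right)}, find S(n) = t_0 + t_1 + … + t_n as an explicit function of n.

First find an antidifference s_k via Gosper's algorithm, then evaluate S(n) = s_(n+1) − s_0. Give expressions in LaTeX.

r(k) = (k + 2)*(3*k + 5)/((k + 5)*(3*k + 2)) after simplifying.
Normal form (A,B,C) = (k + 2, k + 5, k + 2/3).
Key eq: (k + 2)·f(k+1) = (k + 4)·f(k) + (k + 2/3).
From deg A=1, deg B=1, deg C=1: d=2.
Solving with deg f ≤ 2: f(k) = k*(2*k + 1)/9.
Then R = B(k−1)f/C = k*(k + 4)*(2*k + 1)/(3*(3*k + 2)), so s_k = R(k)·t_k = k*(-2*k - 1)/(3*(k + 2)*(k + 3)).
Check: Δs_k = (-3*k - 2)/(k**3 + 9*k**2 + 26*k + 24). ✓
s_(n+1) = (-2*n**2 - 5*n - 3)/(3*(n**2 + 7*n + 12)) and s_(0) = 0, so S(n) = (-2*n**2 - 5*n - 3)/(3*(n**2 + 7*n + 12)).

S(n) = \frac{- 2 n^{2} - 5 n - 3}{3 \left(n^{2} + 7 n + 12\right)}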